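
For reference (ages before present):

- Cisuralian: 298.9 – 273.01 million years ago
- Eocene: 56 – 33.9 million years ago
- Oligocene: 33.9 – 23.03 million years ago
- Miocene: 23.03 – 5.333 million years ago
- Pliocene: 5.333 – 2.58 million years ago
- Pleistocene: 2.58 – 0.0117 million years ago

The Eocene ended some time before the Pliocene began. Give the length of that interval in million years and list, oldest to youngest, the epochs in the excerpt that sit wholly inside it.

The Eocene closes at 33.9 Ma and the Pliocene opens at 5.333 Ma, so the interval is 33.9 − 5.333 = 28.567 Myr.
An epoch fits inside if it starts at or after 33.9 Ma and ends at or before 5.333 Ma; oldest first that gives Oligocene, Miocene.

28.567 million years; Oligocene, Miocene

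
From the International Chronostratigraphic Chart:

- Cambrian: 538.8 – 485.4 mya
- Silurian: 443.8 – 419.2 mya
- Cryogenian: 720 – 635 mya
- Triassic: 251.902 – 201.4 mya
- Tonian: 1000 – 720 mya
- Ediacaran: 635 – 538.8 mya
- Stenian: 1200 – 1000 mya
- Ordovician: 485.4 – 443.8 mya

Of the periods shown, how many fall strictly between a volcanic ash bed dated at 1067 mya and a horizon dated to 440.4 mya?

5

1067 Ma sits inside the Stenian (1200–1000) and 440.4 Ma inside the Silurian (443.8–419.2); neither of those is wholly between the two dates.
The listed periods lying completely between them are Tonian, Cryogenian, Ediacaran, Cambrian, Ordovician — 5 in all.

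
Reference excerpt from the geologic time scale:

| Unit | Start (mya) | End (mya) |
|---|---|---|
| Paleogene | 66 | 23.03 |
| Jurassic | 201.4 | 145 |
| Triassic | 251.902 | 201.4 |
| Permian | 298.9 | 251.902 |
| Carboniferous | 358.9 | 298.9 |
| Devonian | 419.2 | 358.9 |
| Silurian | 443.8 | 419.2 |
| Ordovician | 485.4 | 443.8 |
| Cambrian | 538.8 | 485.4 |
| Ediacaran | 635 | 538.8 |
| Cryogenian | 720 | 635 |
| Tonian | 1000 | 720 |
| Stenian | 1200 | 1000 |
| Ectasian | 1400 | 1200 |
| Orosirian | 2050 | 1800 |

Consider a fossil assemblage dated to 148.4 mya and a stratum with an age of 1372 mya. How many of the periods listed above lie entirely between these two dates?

The older date is 1372 Ma and the younger is 148.4 Ma.
Periods with start < 1372 and end > 148.4 Ma: Stenian (1200–1000), Tonian (1000–720), Cryogenian (720–635), Ediacaran (635–538.8), Cambrian (538.8–485.4), Ordovician (485.4–443.8), Silurian (443.8–419.2), Devonian (419.2–358.9), Carboniferous (358.9–298.9), Permian (298.9–251.902), Triassic (251.902–201.4).
That is 11 complete periods.

11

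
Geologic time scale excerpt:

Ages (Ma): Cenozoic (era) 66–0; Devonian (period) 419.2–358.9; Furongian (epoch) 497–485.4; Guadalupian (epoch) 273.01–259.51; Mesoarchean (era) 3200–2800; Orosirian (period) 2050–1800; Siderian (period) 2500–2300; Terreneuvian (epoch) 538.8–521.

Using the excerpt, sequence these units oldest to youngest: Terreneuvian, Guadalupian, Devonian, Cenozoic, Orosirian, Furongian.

Orosirian, Terreneuvian, Furongian, Devonian, Guadalupian, Cenozoic

Read off each span (Ma): Terreneuvian 538.8–521; Guadalupian 273.01–259.51; Devonian 419.2–358.9; Cenozoic 66–0; Orosirian 2050–1800; Furongian 497–485.4.
Larger Ma is older, so oldest→youngest is Orosirian, Terreneuvian, Furongian, Devonian, Guadalupian, Cenozoic.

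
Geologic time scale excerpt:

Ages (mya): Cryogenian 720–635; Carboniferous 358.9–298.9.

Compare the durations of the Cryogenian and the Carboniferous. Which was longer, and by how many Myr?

Cryogenian, by 25 million years

Cryogenian: 720 − 635 = 85 Myr.
Carboniferous: 358.9 − 298.9 = 60 Myr.
Difference: 85 − 60 = 25 Myr, so the Cryogenian was longer.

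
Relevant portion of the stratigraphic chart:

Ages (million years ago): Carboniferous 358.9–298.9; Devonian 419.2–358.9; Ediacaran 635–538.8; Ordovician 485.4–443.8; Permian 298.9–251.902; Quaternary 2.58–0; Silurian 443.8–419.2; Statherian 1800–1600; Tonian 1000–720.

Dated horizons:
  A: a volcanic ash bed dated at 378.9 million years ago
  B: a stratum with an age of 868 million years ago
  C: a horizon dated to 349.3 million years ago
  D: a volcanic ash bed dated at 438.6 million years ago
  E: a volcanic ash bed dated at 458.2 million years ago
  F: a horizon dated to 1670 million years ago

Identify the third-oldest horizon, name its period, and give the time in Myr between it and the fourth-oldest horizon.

E, in the Ordovician; 19.6 million years to D

Sorted oldest-first by Ma: F (1670), B (868), E (458.2), D (438.6), A (378.9), C (349.3).
The third oldest is E at 458.2 Ma, which lies in 485.4–443.8 Ma: the Ordovician.
The fourth oldest is D at 438.6 Ma; separation = |458.2 − 438.6| = 19.6 Myr.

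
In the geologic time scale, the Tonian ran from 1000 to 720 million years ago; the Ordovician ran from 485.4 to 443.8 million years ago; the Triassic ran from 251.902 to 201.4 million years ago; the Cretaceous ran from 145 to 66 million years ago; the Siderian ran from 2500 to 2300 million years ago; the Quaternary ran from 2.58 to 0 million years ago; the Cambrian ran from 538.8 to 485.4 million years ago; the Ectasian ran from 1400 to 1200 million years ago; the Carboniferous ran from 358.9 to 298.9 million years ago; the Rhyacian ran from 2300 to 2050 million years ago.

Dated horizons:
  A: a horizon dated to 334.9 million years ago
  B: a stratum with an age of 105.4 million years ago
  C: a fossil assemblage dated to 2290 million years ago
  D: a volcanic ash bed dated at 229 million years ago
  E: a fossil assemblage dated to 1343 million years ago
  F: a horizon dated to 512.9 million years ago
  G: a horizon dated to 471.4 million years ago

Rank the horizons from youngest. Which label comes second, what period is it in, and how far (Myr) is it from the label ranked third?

D, in the Triassic; 105.9 million years to A

Sorted youngest-first by Ma: B (105.4), D (229), A (334.9), G (471.4), F (512.9), E (1343), C (2290).
The second youngest is D at 229 Ma, which lies in 251.902–201.4 Ma: the Triassic.
The third youngest is A at 334.9 Ma; separation = |229 − 334.9| = 105.9 Myr.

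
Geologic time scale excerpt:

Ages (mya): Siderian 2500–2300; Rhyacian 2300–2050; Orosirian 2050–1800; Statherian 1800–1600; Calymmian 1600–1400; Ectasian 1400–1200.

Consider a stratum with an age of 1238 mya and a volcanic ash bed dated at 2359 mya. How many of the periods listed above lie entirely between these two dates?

4

The older date is 2359 Ma and the younger is 1238 Ma.
Periods with start < 2359 and end > 1238 Ma: Rhyacian (2300–2050), Orosirian (2050–1800), Statherian (1800–1600), Calymmian (1600–1400).
That is 4 complete periods.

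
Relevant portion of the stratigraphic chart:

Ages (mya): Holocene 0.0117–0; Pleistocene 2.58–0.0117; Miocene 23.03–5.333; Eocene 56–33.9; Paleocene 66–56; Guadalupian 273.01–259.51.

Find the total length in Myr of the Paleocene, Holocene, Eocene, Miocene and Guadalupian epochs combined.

63.3087 million years

Each duration: Paleocene = 10; Holocene = 0.0117; Eocene = 22.1; Miocene = 17.697; Guadalupian = 13.5.
Sum: 10 + 0.0117 + 22.1 + 17.697 + 13.5 = 63.3087 Myr.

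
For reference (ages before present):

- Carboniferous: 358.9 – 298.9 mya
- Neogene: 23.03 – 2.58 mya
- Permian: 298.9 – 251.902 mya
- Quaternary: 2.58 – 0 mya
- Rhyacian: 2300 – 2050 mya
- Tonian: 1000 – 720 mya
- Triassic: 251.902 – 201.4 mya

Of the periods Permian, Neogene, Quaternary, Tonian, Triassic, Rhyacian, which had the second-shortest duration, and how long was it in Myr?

Start − end for each: Permian 298.9 − 251.902 = 46.998; Neogene 23.03 − 2.58 = 20.45; Quaternary 2.58 − 0 = 2.58; Tonian 1000 − 720 = 280; Triassic 251.902 − 201.4 = 50.502; Rhyacian 2300 − 2050 = 250.
Ranking these from shortest: Quaternary < Neogene < Permian < Triassic < Rhyacian < Tonian.
Position 2 in that ranking is Neogene, which lasted 20.45 Myr.

Neogene, 20.45 million years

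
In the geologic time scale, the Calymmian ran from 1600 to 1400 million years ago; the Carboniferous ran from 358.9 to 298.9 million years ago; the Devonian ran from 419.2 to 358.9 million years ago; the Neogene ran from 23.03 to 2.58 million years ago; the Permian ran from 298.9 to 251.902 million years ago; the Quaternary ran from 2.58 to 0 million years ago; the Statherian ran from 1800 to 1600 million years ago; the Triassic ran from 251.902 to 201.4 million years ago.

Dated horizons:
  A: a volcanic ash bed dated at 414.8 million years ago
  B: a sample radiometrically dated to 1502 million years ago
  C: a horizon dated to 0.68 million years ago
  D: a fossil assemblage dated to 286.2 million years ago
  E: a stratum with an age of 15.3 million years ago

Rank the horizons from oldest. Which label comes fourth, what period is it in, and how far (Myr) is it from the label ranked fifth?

Sorted oldest-first by Ma: B (1502), A (414.8), D (286.2), E (15.3), C (0.68).
The fourth oldest is E at 15.3 Ma, which lies in 23.03–2.58 Ma: the Neogene.
The fifth oldest is C at 0.68 Ma; separation = |15.3 − 0.68| = 14.62 Myr.

E, in the Neogene; 14.62 million years to C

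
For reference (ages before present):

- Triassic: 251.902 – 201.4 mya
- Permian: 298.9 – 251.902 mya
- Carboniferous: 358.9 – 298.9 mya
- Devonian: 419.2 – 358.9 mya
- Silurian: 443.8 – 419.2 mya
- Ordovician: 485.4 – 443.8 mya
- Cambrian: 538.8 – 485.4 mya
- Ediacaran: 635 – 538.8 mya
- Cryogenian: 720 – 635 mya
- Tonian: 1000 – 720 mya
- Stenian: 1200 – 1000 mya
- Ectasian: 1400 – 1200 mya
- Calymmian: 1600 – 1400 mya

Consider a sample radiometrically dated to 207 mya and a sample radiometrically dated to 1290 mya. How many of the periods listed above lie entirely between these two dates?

10

The older date is 1290 Ma and the younger is 207 Ma.
Periods with start < 1290 and end > 207 Ma: Stenian (1200–1000), Tonian (1000–720), Cryogenian (720–635), Ediacaran (635–538.8), Cambrian (538.8–485.4), Ordovician (485.4–443.8), Silurian (443.8–419.2), Devonian (419.2–358.9), Carboniferous (358.9–298.9), Permian (298.9–251.902).
That is 10 complete periods.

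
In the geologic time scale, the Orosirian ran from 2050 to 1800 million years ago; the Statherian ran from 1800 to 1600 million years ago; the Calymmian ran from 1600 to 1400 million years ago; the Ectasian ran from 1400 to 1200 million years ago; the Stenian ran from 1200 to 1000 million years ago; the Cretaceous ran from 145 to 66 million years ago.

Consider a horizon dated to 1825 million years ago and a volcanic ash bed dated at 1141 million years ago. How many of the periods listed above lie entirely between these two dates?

The older date is 1825 Ma and the younger is 1141 Ma.
Periods with start < 1825 and end > 1141 Ma: Statherian (1800–1600), Calymmian (1600–1400), Ectasian (1400–1200).
That is 3 complete periods.

3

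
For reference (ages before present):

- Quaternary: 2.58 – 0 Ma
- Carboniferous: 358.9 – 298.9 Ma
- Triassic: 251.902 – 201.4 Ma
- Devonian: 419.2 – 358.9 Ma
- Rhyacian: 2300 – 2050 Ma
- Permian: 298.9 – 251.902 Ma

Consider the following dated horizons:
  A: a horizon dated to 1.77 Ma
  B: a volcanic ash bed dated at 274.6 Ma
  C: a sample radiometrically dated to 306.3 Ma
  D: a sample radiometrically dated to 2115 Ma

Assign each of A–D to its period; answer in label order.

A — Quaternary; B — Permian; C — Carboniferous; D — Rhyacian

Match each age against the start–end ranges in the excerpt: A = 1.77 Ma → Quaternary (2.58–0); B = 274.6 Ma → Permian (298.9–251.902); C = 306.3 Ma → Carboniferous (358.9–298.9); D = 2115 Ma → Rhyacian (2300–2050).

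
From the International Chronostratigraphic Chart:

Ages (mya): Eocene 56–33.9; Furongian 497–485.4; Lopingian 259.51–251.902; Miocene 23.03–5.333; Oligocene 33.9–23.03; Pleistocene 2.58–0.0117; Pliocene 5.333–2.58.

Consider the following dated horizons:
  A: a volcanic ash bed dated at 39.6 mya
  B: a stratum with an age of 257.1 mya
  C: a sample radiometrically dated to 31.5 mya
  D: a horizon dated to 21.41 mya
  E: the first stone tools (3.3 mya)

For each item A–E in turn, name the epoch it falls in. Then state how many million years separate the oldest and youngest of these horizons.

A — Eocene; B — Lopingian; C — Oligocene; D — Miocene; E — Pliocene; span 253.8 million years

Match each age against the start–end ranges in the excerpt: A = 39.6 Ma → Eocene (56–33.9); B = 257.1 Ma → Lopingian (259.51–251.902); C = 31.5 Ma → Oligocene (33.9–23.03); D = 21.41 Ma → Miocene (23.03–5.333); E = 3.3 Ma → Pliocene (5.333–2.58).
The largest age is 257.1 Ma and the smallest is 3.3 Ma; their difference is 253.8 Myr.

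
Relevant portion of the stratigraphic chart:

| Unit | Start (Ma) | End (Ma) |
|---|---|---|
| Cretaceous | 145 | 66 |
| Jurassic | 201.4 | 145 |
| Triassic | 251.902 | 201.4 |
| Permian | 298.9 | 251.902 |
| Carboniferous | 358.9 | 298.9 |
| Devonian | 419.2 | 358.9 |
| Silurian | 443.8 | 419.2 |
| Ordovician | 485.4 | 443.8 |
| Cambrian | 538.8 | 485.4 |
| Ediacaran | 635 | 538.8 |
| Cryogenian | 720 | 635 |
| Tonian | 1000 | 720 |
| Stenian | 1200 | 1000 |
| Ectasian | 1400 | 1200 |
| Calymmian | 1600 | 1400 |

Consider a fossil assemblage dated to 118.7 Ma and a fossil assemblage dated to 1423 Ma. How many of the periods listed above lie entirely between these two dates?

13

The older date is 1423 Ma and the younger is 118.7 Ma.
Periods with start < 1423 and end > 118.7 Ma: Ectasian (1400–1200), Stenian (1200–1000), Tonian (1000–720), Cryogenian (720–635), Ediacaran (635–538.8), Cambrian (538.8–485.4), Ordovician (485.4–443.8), Silurian (443.8–419.2), Devonian (419.2–358.9), Carboniferous (358.9–298.9), Permian (298.9–251.902), Triassic (251.902–201.4), Jurassic (201.4–145).
That is 13 complete periods.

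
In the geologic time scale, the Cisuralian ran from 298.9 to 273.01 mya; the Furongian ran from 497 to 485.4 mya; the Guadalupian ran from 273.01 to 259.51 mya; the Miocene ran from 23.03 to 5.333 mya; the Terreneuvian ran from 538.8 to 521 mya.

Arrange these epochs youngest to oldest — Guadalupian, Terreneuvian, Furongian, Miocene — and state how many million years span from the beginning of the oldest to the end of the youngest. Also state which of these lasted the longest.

Miocene, Guadalupian, Furongian, Terreneuvian; total span 533.467 Myr; longest is Terreneuvian

From the excerpt: Guadalupian 273.01–259.51; Terreneuvian 538.8–521; Furongian 497–485.4; Miocene 23.03–5.333 (Ma).
Larger Ma is earlier, so the oldest is Terreneuvian and the youngest is Miocene; youngest to oldest: Miocene, Guadalupian, Furongian, Terreneuvian.
Oldest start 538.8 minus youngest end 5.333 gives 533.467 Myr overall.
Individual lengths (start − end): Terreneuvian 17.8; Guadalupian 13.5; Miocene 17.697; Furongian 11.6. The largest is Terreneuvian at 17.8 Myr.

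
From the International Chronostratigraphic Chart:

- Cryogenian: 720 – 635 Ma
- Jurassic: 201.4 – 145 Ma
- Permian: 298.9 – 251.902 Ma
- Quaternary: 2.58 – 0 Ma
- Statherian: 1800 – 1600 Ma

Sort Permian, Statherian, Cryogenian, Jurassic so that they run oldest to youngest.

Statherian → Cryogenian → Permian → Jurassic

Read off each span (Ma): Permian 298.9–251.902; Statherian 1800–1600; Cryogenian 720–635; Jurassic 201.4–145.
Larger Ma is older, so oldest→youngest is Statherian, Cryogenian, Permian, Jurassic.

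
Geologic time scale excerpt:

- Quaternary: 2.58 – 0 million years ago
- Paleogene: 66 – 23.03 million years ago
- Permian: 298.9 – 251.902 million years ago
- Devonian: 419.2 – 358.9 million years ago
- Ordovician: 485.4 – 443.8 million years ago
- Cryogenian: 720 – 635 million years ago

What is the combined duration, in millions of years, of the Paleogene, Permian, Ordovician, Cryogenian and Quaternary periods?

219.148 million years

Duration is start − end for each: (66 − 23.03) + (298.9 − 251.902) + (485.4 − 443.8) + (720 − 635) + (2.58 − 0).
That is 42.97 + 46.998 + 41.6 + 85 + 2.58, which totals 219.148 million years.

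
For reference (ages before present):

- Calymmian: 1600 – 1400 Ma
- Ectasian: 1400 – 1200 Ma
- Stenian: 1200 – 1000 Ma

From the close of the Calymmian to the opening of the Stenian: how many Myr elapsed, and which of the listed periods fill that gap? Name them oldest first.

200 million years; Ectasian

The Calymmian closes at 1400 Ma and the Stenian opens at 1200 Ma, so the interval is 1400 − 1200 = 200 Myr.
A period fits inside if it starts at or after 1400 Ma and ends at or before 1200 Ma; oldest first that gives Ectasian.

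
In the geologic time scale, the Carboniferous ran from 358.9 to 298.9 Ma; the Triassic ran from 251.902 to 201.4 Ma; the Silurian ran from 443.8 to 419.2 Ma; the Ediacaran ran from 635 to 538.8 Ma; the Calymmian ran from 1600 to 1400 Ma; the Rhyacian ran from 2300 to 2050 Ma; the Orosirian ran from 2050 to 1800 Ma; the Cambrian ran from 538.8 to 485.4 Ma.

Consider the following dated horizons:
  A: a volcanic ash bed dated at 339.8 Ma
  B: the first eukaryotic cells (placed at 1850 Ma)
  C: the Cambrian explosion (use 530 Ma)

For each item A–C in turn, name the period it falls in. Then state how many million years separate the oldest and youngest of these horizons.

A — Carboniferous; B — Orosirian; C — Cambrian; span 1510.2 million years

Match each age against the start–end ranges in the excerpt: A = 339.8 Ma → Carboniferous (358.9–298.9); B = 1850 Ma → Orosirian (2050–1800); C = 530 Ma → Cambrian (538.8–485.4).
The largest age is 1850 Ma and the smallest is 339.8 Ma; their difference is 1510.2 Myr.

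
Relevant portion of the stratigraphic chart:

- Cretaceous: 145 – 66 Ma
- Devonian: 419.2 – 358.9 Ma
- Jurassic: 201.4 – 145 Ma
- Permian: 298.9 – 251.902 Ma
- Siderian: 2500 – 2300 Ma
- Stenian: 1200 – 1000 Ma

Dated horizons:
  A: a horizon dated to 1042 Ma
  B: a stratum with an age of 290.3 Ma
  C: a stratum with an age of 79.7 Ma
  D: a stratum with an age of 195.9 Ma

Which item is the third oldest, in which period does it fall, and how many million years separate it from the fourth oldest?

D, in the Jurassic; 116.2 million years to C

Larger Ma means older, so oldest first: A 1042 > B 290.3 > D 195.9 > C 79.7.
Counting 3 along gives D (195.9 Ma); the excerpt puts that inside the Jurassic, 201.4–145 Ma.
Next in line is C (79.7 Ma), and 195.9 − 79.7 = 116.2 Myr.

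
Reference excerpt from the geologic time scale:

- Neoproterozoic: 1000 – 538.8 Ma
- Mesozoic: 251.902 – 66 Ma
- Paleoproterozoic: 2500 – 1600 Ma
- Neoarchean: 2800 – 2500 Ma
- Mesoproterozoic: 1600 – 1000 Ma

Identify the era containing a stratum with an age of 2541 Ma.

2541 Ma lies between 2800 and 2500 Ma, so it falls in the Neoarchean.

Neoarchean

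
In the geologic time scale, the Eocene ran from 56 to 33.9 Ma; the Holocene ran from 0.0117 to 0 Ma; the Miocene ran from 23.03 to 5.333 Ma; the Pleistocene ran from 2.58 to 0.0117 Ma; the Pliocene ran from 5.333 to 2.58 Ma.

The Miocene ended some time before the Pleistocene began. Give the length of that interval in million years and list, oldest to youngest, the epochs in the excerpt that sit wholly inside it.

End of Miocene = 5.333 Ma; start of Pleistocene = 2.58 Ma.
Gap = 5.333 − 2.58 = 2.753 Myr.
Epochs wholly inside 5.333–2.58 Ma: Pliocene (5.333–2.58).

2.753 million years; Pliocene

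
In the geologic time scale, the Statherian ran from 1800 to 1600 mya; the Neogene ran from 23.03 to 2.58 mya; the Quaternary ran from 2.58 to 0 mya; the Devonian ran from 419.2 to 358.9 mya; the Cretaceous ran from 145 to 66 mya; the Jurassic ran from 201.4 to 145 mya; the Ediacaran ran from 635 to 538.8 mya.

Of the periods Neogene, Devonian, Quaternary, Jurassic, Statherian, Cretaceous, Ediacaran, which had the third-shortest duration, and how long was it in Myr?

Jurassic, 56.4 million years

Durations: Neogene 20.45; Devonian 60.3; Quaternary 2.58; Jurassic 56.4; Statherian 200; Cretaceous 79; Ediacaran 96.2 Myr.
Sorted shortest-first: Quaternary (2.58), Neogene (20.45), Jurassic (56.4), Devonian (60.3), Cretaceous (79), Ediacaran (96.2), Statherian (200).
The third shortest is Jurassic at 56.4 Myr.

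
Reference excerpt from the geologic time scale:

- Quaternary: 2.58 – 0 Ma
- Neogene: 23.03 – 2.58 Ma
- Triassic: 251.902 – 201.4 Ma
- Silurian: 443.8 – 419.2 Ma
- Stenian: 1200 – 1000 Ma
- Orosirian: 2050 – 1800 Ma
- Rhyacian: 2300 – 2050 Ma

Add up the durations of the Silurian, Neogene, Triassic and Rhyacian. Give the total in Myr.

Duration is start − end for each: (443.8 − 419.2) + (23.03 − 2.58) + (251.902 − 201.4) + (2300 − 2050).
That is 24.6 + 20.45 + 50.502 + 250, which totals 345.552 million years.

345.552 million years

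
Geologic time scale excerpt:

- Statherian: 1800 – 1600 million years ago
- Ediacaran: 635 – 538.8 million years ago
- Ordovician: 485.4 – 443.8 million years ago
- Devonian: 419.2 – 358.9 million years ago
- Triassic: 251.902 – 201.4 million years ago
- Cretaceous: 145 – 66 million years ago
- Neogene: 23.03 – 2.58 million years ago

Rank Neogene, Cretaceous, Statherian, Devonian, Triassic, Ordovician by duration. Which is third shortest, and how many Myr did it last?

Triassic, 50.502 million years

Durations: Neogene 20.45; Cretaceous 79; Statherian 200; Devonian 60.3; Triassic 50.502; Ordovician 41.6 Myr.
Sorted shortest-first: Neogene (20.45), Ordovician (41.6), Triassic (50.502), Devonian (60.3), Cretaceous (79), Statherian (200).
The third shortest is Triassic at 50.502 Myr.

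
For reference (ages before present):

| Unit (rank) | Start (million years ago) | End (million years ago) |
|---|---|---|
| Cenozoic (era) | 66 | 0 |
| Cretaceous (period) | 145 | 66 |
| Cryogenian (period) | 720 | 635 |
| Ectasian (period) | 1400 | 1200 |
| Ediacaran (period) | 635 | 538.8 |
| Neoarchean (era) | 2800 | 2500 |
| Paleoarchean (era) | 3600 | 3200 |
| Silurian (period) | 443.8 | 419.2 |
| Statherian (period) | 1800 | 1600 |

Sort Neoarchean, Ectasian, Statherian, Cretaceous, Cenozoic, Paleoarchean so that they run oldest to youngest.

Paleoarchean, then Neoarchean, then Statherian, then Ectasian, then Cretaceous, then Cenozoic

Sorting by start age (descending Ma, since larger Ma = older): Paleoarchean began 3600, Neoarchean began 2800, Statherian began 1800, Ectasian began 1400, Cretaceous began 145, Cenozoic began 66.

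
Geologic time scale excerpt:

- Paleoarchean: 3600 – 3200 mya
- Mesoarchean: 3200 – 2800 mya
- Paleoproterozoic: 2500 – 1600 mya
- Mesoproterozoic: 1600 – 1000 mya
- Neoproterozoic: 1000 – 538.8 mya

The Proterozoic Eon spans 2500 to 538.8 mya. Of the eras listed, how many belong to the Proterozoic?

Eras inside 2500–538.8 Ma: Paleoproterozoic, Mesoproterozoic, Neoproterozoic — 3 in total.

3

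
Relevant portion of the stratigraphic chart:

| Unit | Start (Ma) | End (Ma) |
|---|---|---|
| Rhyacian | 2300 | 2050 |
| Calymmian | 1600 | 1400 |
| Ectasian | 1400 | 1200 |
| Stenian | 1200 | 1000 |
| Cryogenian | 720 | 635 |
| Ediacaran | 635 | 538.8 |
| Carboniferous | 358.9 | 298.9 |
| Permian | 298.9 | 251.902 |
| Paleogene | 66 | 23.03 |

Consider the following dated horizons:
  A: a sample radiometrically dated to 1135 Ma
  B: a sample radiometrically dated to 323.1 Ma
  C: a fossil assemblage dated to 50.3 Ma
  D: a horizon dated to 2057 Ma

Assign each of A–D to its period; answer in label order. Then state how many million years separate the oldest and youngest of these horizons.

A: 1135 Ma lies in 1200–1000 Ma, so Stenian.
B: 323.1 Ma lies in 358.9–298.9 Ma, so Carboniferous.
C: 50.3 Ma lies in 66–23.03 Ma, so Paleogene.
D: 2057 Ma lies in 2300–2050 Ma, so Rhyacian.
Oldest = 2057 Ma, youngest = 50.3 Ma → span 2006.7 Myr.

A — Stenian; B — Carboniferous; C — Paleogene; D — Rhyacian; span 2006.7 million years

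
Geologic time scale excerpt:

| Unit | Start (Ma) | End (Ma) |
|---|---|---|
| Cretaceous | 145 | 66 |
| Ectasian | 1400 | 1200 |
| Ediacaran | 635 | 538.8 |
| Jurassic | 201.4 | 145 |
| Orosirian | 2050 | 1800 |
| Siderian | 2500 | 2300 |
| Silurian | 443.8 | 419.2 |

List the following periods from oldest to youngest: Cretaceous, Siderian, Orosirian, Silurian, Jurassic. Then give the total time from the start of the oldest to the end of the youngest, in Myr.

Siderian, Orosirian, Silurian, Jurassic, Cretaceous; total span 2434 Myr

Start ages (Ma): Siderian 2500, Orosirian 2050, Silurian 443.8, Jurassic 201.4, Cretaceous 145.
Ordered oldest to youngest: Siderian, Orosirian, Silurian, Jurassic, Cretaceous.
Span = 2500 − 66 = 2434 Myr.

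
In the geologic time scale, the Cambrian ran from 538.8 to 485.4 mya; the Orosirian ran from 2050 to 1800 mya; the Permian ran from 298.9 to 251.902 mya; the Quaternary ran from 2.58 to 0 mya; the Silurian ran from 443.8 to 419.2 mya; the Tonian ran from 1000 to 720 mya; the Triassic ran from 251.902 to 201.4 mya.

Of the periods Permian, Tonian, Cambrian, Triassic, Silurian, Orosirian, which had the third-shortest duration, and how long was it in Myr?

Start − end for each: Permian 298.9 − 251.902 = 46.998; Tonian 1000 − 720 = 280; Cambrian 538.8 − 485.4 = 53.4; Triassic 251.902 − 201.4 = 50.502; Silurian 443.8 − 419.2 = 24.6; Orosirian 2050 − 1800 = 250.
Ranking these from shortest: Silurian < Permian < Triassic < Cambrian < Orosirian < Tonian.
Position 3 in that ranking is Triassic, which lasted 50.502 Myr.

Triassic, 50.502 million years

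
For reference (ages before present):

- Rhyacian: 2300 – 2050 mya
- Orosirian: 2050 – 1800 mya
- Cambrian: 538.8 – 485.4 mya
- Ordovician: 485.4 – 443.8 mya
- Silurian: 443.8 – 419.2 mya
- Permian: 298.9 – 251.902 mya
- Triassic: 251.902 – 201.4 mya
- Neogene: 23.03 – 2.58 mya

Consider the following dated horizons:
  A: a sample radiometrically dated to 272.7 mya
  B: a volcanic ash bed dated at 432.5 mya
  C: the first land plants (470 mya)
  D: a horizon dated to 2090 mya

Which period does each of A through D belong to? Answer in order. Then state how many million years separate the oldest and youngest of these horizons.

Match each age against the start–end ranges in the excerpt: A = 272.7 Ma → Permian (298.9–251.902); B = 432.5 Ma → Silurian (443.8–419.2); C = 470 Ma → Ordovician (485.4–443.8); D = 2090 Ma → Rhyacian (2300–2050).
The largest age is 2090 Ma and the smallest is 272.7 Ma; their difference is 1817.3 Myr.

A — Permian; B — Silurian; C — Ordovician; D — Rhyacian; span 1817.3 million years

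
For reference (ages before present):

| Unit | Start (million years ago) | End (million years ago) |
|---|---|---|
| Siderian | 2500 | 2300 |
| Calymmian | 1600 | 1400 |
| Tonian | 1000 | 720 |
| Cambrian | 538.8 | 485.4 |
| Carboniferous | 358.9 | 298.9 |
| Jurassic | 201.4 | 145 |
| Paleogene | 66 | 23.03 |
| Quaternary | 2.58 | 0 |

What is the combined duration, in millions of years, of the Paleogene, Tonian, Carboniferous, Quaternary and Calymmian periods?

585.55 million years

Duration is start − end for each: (66 − 23.03) + (1000 − 720) + (358.9 − 298.9) + (2.58 − 0) + (1600 − 1400).
That is 42.97 + 280 + 60 + 2.58 + 200, which totals 585.55 million years.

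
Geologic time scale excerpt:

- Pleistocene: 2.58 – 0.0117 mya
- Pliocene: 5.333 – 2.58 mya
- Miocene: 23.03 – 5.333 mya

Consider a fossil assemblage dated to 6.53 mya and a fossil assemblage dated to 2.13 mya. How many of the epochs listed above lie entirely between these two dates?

The older date is 6.53 Ma and the younger is 2.13 Ma.
Epochs with start < 6.53 and end > 2.13 Ma: Pliocene (5.333–2.58).
That is 1 complete epoch.

1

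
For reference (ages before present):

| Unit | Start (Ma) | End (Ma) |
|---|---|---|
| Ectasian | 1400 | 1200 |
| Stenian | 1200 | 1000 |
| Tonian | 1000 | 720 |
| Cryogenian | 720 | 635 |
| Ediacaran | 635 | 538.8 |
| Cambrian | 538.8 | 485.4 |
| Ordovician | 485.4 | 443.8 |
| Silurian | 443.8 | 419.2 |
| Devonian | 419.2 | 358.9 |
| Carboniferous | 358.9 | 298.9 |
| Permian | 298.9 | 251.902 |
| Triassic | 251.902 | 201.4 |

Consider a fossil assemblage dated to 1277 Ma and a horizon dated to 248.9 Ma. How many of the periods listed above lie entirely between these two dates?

The older date is 1277 Ma and the younger is 248.9 Ma.
Periods with start < 1277 and end > 248.9 Ma: Stenian (1200–1000), Tonian (1000–720), Cryogenian (720–635), Ediacaran (635–538.8), Cambrian (538.8–485.4), Ordovician (485.4–443.8), Silurian (443.8–419.2), Devonian (419.2–358.9), Carboniferous (358.9–298.9), Permian (298.9–251.902).
That is 10 complete periods.

10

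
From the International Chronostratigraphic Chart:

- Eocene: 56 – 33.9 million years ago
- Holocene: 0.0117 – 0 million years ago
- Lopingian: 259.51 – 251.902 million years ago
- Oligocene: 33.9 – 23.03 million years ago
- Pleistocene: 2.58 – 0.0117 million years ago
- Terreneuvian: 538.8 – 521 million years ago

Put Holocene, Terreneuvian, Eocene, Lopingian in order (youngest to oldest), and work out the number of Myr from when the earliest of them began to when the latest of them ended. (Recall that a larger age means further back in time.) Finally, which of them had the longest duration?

Start ages (Ma): Terreneuvian 538.8, Lopingian 259.51, Eocene 56, Holocene 0.0117.
Ordered youngest to oldest: Holocene, Eocene, Lopingian, Terreneuvian.
Span = 538.8 − 0 = 538.8 Myr.
Durations: Holocene 0.0117, Lopingian 7.608, Eocene 22.1, Terreneuvian 17.8 → longest is Eocene (22.1 Myr).

Holocene → Eocene → Lopingian → Terreneuvian; total span 538.8 Myr; longest is Eocene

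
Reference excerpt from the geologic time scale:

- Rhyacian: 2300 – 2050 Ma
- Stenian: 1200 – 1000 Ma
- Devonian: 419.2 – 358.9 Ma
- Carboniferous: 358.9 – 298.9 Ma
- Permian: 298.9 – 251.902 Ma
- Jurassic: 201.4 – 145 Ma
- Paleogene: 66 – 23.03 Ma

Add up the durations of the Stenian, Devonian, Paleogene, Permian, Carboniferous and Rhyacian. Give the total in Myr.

660.268 million years

Duration is start − end for each: (1200 − 1000) + (419.2 − 358.9) + (66 − 23.03) + (298.9 − 251.902) + (358.9 − 298.9) + (2300 − 2050).
That is 200 + 60.3 + 42.97 + 46.998 + 60 + 250, which totals 660.268 million years.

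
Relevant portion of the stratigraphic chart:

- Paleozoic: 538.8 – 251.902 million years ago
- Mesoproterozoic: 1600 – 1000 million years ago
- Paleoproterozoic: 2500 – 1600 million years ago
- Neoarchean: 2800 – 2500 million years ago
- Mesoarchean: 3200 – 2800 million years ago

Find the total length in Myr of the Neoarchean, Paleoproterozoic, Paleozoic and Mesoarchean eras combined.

Each duration: Neoarchean = 300; Paleoproterozoic = 900; Paleozoic = 286.898; Mesoarchean = 400.
Sum: 300 + 900 + 286.898 + 400 = 1886.898 Myr.

1886.898 million years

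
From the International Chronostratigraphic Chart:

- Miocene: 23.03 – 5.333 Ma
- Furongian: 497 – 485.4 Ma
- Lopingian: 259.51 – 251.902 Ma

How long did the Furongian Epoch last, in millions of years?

497 − 485.4 = 11.6 million years.

11.6 million years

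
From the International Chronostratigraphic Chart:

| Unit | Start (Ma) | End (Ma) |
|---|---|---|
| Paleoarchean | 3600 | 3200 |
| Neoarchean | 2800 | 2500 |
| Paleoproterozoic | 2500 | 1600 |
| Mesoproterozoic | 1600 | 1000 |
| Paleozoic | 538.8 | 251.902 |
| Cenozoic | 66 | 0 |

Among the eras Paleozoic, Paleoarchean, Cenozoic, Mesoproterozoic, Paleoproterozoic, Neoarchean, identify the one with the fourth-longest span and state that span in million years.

Neoarchean, 300 million years

Durations: Paleozoic 286.898; Paleoarchean 400; Cenozoic 66; Mesoproterozoic 600; Paleoproterozoic 900; Neoarchean 300 Myr.
Sorted longest-first: Paleoproterozoic (900), Mesoproterozoic (600), Paleoarchean (400), Neoarchean (300), Paleozoic (286.898), Cenozoic (66).
The fourth longest is Neoarchean at 300 Myr.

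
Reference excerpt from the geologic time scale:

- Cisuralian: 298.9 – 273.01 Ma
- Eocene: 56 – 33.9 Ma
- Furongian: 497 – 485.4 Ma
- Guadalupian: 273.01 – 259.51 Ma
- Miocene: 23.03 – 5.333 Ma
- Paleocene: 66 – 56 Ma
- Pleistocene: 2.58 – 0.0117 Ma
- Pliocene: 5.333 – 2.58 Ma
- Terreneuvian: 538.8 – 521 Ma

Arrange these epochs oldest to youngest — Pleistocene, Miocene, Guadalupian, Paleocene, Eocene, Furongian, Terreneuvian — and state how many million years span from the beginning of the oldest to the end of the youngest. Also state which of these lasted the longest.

From the excerpt: Pleistocene 2.58–0.0117; Miocene 23.03–5.333; Guadalupian 273.01–259.51; Paleocene 66–56; Eocene 56–33.9; Furongian 497–485.4; Terreneuvian 538.8–521 (Ma).
Larger Ma is earlier, so the oldest is Terreneuvian and the youngest is Pleistocene; oldest to youngest: Terreneuvian, Furongian, Guadalupian, Paleocene, Eocene, Miocene, Pleistocene.
Oldest start 538.8 minus youngest end 0.0117 gives 538.7883 Myr overall.
Individual lengths (start − end): Guadalupian 13.5; Pleistocene 2.5683; Furongian 11.6; Eocene 22.1; Terreneuvian 17.8; Miocene 17.697; Paleocene 10. The largest is Eocene at 22.1 Myr.

Terreneuvian, Furongian, Guadalupian, Paleocene, Eocene, Miocene, Pleistocene; total span 538.7883 Myr; longest is Eocene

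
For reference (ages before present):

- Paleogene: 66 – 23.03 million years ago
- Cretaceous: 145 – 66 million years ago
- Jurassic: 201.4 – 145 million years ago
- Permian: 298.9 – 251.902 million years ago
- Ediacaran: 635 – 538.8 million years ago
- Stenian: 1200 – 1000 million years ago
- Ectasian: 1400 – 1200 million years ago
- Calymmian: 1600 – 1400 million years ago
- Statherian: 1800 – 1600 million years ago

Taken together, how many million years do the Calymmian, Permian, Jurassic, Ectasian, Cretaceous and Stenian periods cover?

Duration is start − end for each: (1600 − 1400) + (298.9 − 251.902) + (201.4 − 145) + (1400 − 1200) + (145 − 66) + (1200 − 1000).
That is 200 + 46.998 + 56.4 + 200 + 79 + 200, which totals 782.398 million years.

782.398 million years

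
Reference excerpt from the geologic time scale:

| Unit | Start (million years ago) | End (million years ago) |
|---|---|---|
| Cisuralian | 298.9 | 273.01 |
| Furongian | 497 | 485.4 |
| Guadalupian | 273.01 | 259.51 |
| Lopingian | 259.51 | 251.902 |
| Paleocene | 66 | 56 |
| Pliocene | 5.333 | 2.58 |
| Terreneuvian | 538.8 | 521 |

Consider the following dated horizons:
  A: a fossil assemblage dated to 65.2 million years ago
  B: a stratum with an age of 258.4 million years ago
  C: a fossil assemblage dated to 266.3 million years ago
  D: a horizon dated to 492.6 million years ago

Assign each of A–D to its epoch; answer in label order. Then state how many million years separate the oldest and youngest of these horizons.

A: 65.2 Ma lies in 66–56 Ma, so Paleocene.
B: 258.4 Ma lies in 259.51–251.902 Ma, so Lopingian.
C: 266.3 Ma lies in 273.01–259.51 Ma, so Guadalupian.
D: 492.6 Ma lies in 497–485.4 Ma, so Furongian.
Oldest = 492.6 Ma, youngest = 65.2 Ma → span 427.4 Myr.

A — Paleocene; B — Lopingian; C — Guadalupian; D — Furongian; span 427.4 million years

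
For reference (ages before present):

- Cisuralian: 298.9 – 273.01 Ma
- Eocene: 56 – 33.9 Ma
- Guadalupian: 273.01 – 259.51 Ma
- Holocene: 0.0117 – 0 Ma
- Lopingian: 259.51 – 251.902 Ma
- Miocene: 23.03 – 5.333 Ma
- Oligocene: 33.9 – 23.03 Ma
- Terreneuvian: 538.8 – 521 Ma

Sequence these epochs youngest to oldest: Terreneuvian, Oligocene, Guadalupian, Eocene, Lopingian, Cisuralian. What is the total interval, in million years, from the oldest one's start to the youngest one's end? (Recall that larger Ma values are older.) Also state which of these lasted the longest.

Oligocene → Eocene → Lopingian → Guadalupian → Cisuralian → Terreneuvian; total span 515.77 Myr; longest is Cisuralian

From the excerpt: Terreneuvian 538.8–521; Oligocene 33.9–23.03; Guadalupian 273.01–259.51; Eocene 56–33.9; Lopingian 259.51–251.902; Cisuralian 298.9–273.01 (Ma).
Larger Ma is earlier, so the oldest is Terreneuvian and the youngest is Oligocene; youngest to oldest: Oligocene, Eocene, Lopingian, Guadalupian, Cisuralian, Terreneuvian.
Oldest start 538.8 minus youngest end 23.03 gives 515.77 Myr overall.
Individual lengths (start − end): Lopingian 7.608; Eocene 22.1; Terreneuvian 17.8; Oligocene 10.87; Guadalupian 13.5; Cisuralian 25.89. The largest is Cisuralian at 25.89 Myr.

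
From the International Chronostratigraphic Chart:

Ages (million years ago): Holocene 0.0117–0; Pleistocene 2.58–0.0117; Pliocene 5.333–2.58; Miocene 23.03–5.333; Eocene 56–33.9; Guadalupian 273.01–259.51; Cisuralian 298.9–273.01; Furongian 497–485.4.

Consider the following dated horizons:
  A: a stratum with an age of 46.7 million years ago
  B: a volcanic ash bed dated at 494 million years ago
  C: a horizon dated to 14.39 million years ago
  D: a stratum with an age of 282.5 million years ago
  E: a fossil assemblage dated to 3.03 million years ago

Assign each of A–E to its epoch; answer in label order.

Match each age against the start–end ranges in the excerpt: A = 46.7 Ma → Eocene (56–33.9); B = 494 Ma → Furongian (497–485.4); C = 14.39 Ma → Miocene (23.03–5.333); D = 282.5 Ma → Cisuralian (298.9–273.01); E = 3.03 Ma → Pliocene (5.333–2.58).

A — Eocene; B — Furongian; C — Miocene; D — Cisuralian; E — Pliocene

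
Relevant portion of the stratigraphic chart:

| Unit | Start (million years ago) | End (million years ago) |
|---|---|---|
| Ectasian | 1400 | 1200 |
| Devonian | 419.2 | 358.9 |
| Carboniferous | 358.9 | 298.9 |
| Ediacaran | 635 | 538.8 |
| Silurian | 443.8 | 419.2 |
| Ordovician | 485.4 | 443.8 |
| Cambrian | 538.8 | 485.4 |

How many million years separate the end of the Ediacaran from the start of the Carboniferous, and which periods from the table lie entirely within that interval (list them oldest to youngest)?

179.9 million years; Cambrian, Ordovician, Silurian, Devonian

The Ediacaran closes at 538.8 Ma and the Carboniferous opens at 358.9 Ma, so the interval is 538.8 − 358.9 = 179.9 Myr.
A period fits inside if it starts at or after 538.8 Ma and ends at or before 358.9 Ma; oldest first that gives Cambrian, Ordovician, Silurian, Devonian.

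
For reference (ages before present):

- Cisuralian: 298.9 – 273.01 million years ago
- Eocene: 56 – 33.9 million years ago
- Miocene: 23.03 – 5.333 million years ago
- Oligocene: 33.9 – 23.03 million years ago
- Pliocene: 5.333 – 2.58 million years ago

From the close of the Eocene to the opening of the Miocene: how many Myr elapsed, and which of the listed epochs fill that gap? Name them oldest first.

10.87 million years; Oligocene

End of Eocene = 33.9 Ma; start of Miocene = 23.03 Ma.
Gap = 33.9 − 23.03 = 10.87 Myr.
Epochs wholly inside 33.9–23.03 Ma: Oligocene (33.9–23.03).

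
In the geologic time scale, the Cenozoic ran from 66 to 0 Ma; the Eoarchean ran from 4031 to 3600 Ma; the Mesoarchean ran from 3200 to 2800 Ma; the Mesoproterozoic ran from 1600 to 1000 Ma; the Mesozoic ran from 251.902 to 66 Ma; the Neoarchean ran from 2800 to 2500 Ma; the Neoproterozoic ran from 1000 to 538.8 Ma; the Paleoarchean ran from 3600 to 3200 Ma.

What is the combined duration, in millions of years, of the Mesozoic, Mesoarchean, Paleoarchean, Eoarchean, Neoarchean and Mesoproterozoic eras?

Duration is start − end for each: (251.902 − 66) + (3200 − 2800) + (3600 − 3200) + (4031 − 3600) + (2800 − 2500) + (1600 − 1000).
That is 185.902 + 400 + 400 + 431 + 300 + 600, which totals 2316.902 million years.

2316.902 million years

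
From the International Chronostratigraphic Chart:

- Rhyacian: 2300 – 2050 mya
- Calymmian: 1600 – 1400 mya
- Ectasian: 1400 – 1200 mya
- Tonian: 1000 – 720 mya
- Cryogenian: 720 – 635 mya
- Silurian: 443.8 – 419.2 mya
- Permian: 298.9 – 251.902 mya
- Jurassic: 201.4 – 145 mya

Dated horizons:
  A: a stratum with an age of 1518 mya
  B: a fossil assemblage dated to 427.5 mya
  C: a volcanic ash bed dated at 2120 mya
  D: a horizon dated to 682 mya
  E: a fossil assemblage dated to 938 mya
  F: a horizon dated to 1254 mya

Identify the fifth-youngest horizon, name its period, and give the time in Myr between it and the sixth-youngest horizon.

Smaller Ma means younger, so youngest first: B 427.5 < D 682 < E 938 < F 1254 < A 1518 < C 2120.
Counting 5 along gives A (1518 Ma); the excerpt puts that inside the Calymmian, 1600–1400 Ma.
Next in line is C (2120 Ma), and 2120 − 1518 = 602 Myr.

A, in the Calymmian; 602 million years to C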